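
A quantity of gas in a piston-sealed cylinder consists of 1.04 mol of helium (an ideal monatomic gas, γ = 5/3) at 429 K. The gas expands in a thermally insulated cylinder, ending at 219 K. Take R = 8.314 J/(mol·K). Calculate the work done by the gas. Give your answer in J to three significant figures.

Adiabatic ⇒ Q = 0, so W_by = −ΔU = nCᵥ(T₁ − T₂).
Cᵥ = 3R/2 = 12.47 J/(mol·K).
W = (1.04)(12.47)(429 − 219) = 2724 J.

W ≈ 2720 J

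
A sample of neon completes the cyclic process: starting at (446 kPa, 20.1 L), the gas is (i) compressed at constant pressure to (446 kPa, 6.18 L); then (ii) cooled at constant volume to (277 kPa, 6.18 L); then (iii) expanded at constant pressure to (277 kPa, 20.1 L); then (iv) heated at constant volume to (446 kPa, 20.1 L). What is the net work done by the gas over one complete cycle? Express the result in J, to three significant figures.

W_net ≈ -2350 J

Constant-volume legs do no work.
W(i) = (446)(6.18 − 20.1) = -6208 J; W(iii) = (277)(20.1 − 6.18) = 3856 J.
W_net = -6208 + 3856 = -2352 J (the counter-clockwise enclosed area).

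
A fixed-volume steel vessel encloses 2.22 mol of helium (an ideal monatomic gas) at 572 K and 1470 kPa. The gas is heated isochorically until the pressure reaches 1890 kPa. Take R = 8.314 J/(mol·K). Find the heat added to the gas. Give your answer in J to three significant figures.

Constant volume ⇒ W = 0, so Q = ΔU = nCᵥΔT with Cᵥ = 3R/2 = 12.47 J/(mol·K).
At constant V, T₂/T₁ = P₂/P₁ ⇒ ΔT = T₁(P₂/P₁ − 1) = 572·(1890/1470 − 1) = 163.4 K.
ΔU = (2.22)(12.47)(163.4) = 4525 J.

Q ≈ 4520 J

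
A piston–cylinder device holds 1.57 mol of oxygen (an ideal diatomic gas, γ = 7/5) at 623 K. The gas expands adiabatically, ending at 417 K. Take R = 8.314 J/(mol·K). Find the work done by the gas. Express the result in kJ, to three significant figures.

W ≈ 6.72 kJ

Adiabatic ⇒ Q = 0, so W_by = −ΔU = nCᵥ(T₁ − T₂).
Cᵥ = 5R/2 = 20.79 J/(mol·K).
W = (1.57)(20.79)(623 − 417) = 6722 J.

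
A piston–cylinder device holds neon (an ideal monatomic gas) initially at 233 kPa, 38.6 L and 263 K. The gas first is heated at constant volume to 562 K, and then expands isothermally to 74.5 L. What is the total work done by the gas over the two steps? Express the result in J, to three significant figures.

Step 1 (isochoric): W = 0 (constant volume).
After step 1: P = 497.9 kPa (V unchanged).
Step 2 (isothermal): W = P₁V₁ ln(V₂/V₁) = (19219) ln(74.5/38.6) = 12637 J.
W_total = 0 + 12637 = 12637 J.

W_total ≈ 12600 J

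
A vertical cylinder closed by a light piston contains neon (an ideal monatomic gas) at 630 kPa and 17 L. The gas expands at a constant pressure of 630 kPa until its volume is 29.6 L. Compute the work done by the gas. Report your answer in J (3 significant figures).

Isobaric: W = P ΔV.
W = (630 kPa)(29.6 − 17 L) = (630)(12.6) = 7938 J.

W ≈ 7940 J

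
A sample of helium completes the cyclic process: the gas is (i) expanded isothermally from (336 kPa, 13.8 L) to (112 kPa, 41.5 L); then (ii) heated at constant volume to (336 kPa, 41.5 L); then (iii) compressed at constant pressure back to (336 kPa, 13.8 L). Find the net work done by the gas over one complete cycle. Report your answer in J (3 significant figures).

W_net ≈ -4200 J

Leg (i): W = PᵢVᵢ ln(V_f/Vᵢ) = (4637) ln(41.5/13.8) = 5105 J.
Leg (ii): W = 0.
Leg (iii): W = PΔV = (336)(13.8 − 41.5) = -9307 J.
W_net = 5105 − 9307 = -4202 J.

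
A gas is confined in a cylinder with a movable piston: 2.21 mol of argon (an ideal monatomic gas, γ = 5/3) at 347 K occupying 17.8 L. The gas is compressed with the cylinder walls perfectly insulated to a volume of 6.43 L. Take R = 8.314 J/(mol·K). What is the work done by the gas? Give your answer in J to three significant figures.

W ≈ -9290 J

Adiabatic: TV^(γ−1) = const with γ = 5/3.
T₂ = T₁ (V₁/V₂)^(γ−1) = 347 × (17.8/6.43)^0.667 = 347 × 1.972 = 684.1 K.
W_by = nCᵥ(T₁ − T₂) = (2.21)(12.47)(347 − 684.1) = -9291 J.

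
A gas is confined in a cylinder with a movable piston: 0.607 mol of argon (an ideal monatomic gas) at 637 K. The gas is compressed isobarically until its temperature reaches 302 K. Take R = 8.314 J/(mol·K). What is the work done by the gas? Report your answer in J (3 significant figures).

Isobaric: W = P ΔV = nR ΔT.
W = (0.607)(8.314)(302 − 637) = -1691 J.

W ≈ -1690 J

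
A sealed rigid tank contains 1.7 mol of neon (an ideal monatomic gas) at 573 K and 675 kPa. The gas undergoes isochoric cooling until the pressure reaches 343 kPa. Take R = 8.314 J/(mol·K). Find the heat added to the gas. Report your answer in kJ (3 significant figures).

Constant volume ⇒ W = 0, so Q = ΔU = nCᵥΔT with Cᵥ = 3R/2 = 12.47 J/(mol·K).
At constant V, T₂/T₁ = P₂/P₁ ⇒ ΔT = T₁(P₂/P₁ − 1) = 573·(343/675 − 1) = -281.8 K.
ΔU = (1.7)(12.47)(-281.8) = -5975 J.

Q ≈ -5.98 kJ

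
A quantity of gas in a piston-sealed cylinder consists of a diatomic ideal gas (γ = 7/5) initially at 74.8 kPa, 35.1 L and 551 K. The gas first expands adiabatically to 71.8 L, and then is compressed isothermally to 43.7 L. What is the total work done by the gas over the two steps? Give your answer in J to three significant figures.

W_total ≈ 655 J

Step 1 (adiabatic): W = (P₁V₁ − P₂V₂)/(γ−1) = (2625 − 1972)/0.4 = 1634 J.
After step 1: P = 27.46 kPa, V = 71.8 L, T = 413.8 K.
Step 2 (isothermal): W = P₁V₁ ln(V₂/V₁) = (1972) ln(43.7/71.8) = -979.1 J.
W_total = 1634 − 979.1 = 654.9 J.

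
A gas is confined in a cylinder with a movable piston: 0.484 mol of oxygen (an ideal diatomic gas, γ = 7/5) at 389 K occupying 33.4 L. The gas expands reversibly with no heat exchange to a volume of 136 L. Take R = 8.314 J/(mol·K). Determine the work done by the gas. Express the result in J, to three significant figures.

Adiabatic: TV^(γ−1) = const with γ = 7/5.
T₂ = T₁ (V₁/V₂)^(γ−1) = 389 × (33.4/136)^0.4 = 389 × 0.5703 = 221.8 K.
W_by = nCᵥ(T₁ − T₂) = (0.484)(20.79)(389 − 221.8) = 1682 J.

W ≈ 1680 J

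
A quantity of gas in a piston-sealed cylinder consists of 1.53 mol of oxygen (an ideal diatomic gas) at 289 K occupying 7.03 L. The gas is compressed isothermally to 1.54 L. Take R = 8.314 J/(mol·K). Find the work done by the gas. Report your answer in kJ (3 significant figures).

Isothermal: W = nRT ln(V₂/V₁).
W = (1.53)(8.314)(289) × ln(1.54/7.03)
  = 3676 × -1.518
W_by_gas = -5582 J.

W ≈ -5.58 kJ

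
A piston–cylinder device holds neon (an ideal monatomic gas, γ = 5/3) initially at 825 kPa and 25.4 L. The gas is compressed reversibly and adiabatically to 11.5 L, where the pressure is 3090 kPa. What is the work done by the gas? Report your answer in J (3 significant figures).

Adiabatic: W = (P₁V₁ − P₂V₂)/(γ − 1) with γ = 5/3.
P₁V₁ = 20955 J, P₂V₂ = 35535 J.
W = (20955 − 35535) / 0.6667 = -21870 J.

W ≈ -21900 J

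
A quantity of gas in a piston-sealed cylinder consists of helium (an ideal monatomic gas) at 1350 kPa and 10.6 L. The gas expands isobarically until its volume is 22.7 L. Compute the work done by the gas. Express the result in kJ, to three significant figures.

W ≈ 16.3 kJ

Isobaric: W = P ΔV.
W = (1350 kPa)(22.7 − 10.6 L) = (1350)(12.1) = 16335 J.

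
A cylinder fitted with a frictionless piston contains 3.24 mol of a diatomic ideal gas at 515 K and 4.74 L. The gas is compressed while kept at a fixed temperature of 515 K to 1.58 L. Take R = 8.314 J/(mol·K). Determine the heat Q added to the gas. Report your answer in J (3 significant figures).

Isothermal ⇒ ΔU = 0, so Q = W = nRT ln(V₂/V₁).
Q = (3.24)(8.314)(515) ln(1.58/4.74) = 13873 × -1.099 = -15241 J.

Q ≈ -15200 J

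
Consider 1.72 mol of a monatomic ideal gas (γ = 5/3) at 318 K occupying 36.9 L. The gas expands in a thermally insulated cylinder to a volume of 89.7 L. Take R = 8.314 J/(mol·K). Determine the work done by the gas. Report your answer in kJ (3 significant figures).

W ≈ 3.05 kJ

Adiabatic: TV^(γ−1) = const with γ = 5/3.
T₂ = T₁ (V₁/V₂)^(γ−1) = 318 × (36.9/89.7)^0.667 = 318 × 0.5531 = 175.9 K.
W_by = nCᵥ(T₁ − T₂) = (1.72)(12.47)(318 − 175.9) = 3048 J.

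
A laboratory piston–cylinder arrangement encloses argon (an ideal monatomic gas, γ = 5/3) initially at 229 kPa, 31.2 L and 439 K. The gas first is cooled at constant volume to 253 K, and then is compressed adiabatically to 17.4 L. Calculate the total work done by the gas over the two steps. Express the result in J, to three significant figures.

Step 1 (isochoric): W = 0 (constant volume).
After step 1: P = 132 kPa (V unchanged).
Step 2 (adiabatic): W = (P₁V₁ − P₂V₂)/(γ−1) = (4118 − 6077)/0.667 = -2940 J.
W_total = 0 − 2940 = -2940 J.

W_total ≈ -2940 J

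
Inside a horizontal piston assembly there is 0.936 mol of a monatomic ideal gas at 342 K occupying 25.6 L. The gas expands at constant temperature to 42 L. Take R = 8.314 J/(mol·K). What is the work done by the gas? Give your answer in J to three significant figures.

W ≈ 1320 J

Isothermal: W = nRT ln(V₂/V₁).
W = (0.936)(8.314)(342) × ln(42/25.6)
  = 2661 × 0.4951
W_by_gas = 1318 J.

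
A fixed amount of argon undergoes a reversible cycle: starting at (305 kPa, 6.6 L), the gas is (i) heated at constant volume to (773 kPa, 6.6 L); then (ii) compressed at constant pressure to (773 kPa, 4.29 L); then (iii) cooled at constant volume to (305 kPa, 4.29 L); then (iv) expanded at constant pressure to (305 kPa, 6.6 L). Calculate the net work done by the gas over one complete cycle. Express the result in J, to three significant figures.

Constant-volume legs do no work.
W(ii) = (773)(4.29 − 6.6) = -1786 J; W(iv) = (305)(6.6 − 4.29) = 704.5 J.
W_net = -1786 + 704.5 = -1081 J (the counter-clockwise enclosed area).

W_net ≈ -1080 J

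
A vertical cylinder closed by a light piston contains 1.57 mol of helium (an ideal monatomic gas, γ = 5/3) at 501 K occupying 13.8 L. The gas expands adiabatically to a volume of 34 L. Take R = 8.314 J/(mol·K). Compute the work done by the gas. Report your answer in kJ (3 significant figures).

Adiabatic: TV^(γ−1) = const with γ = 5/3.
T₂ = T₁ (V₁/V₂)^(γ−1) = 501 × (13.8/34)^0.667 = 501 × 0.5482 = 274.6 K.
W_by = nCᵥ(T₁ − T₂) = (1.57)(12.47)(501 − 274.6) = 4432 J.

W ≈ 4.43 kJ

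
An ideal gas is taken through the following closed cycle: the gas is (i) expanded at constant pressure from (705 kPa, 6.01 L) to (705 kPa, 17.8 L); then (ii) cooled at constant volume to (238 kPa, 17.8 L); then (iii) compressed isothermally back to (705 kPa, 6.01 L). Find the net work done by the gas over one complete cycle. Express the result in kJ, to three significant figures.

W_net ≈ 3.71 kJ

Leg (i): W = PΔV = (705)(17.8 − 6.01) = 8312 J.
Leg (ii): W = 0.
Leg (iii): W = PᵢVᵢ ln(V_f/Vᵢ) = (4236) ln(6.01/17.8) = -4600 J.
W_net = 8312 − 4600 = 3712 J.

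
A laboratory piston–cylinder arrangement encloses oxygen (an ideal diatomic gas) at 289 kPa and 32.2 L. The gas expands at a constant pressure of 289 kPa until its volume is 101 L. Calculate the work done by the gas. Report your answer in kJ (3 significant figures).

W ≈ 19.9 kJ

Isobaric: W = P ΔV.
W = (289 kPa)(101 − 32.2 L) = (289)(68.8) = 19883 J.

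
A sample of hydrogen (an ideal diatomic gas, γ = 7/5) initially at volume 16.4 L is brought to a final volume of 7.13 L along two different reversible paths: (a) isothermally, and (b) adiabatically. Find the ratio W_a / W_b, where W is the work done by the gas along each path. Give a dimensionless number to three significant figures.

Path (a) isothermal: W = P₁V₁ ln(V₂/V₁) → W_a/(P₁V₁) = -0.833.
Path (b) adiabatic: W = P₁V₁(1 − (V₁/V₂)^(γ−1))/(γ−1) → W_b/(P₁V₁) = -0.9885.
W_a / W_b = -0.833 / -0.9885 = 0.8426.

W_a / W_b ≈ 0.843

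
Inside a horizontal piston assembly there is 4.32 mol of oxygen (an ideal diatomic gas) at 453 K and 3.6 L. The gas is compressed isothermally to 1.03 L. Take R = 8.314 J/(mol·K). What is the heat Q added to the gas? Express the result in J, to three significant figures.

Isothermal ⇒ ΔU = 0, so Q = W = nRT ln(V₂/V₁).
Q = (4.32)(8.314)(453) ln(1.03/3.6) = 16270 × -1.251 = -20360 J.

Q ≈ -20400 J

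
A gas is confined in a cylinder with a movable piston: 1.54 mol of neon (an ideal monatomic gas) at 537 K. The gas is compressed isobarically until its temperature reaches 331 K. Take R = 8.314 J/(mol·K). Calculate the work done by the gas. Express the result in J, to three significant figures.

Isobaric: W = P ΔV = nR ΔT.
W = (1.54)(8.314)(331 − 537) = -2638 J.

W ≈ -2640 J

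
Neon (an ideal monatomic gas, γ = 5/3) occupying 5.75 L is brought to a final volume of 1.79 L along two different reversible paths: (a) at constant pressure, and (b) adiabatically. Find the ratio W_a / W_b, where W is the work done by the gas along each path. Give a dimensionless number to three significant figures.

W_a / W_b ≈ 0.390

Path (a) isobaric: W = P₁(V₂ − V₁) → W_a/(P₁V₁) = -0.6887.
Path (b) adiabatic: W = P₁V₁(1 − (V₁/V₂)^(γ−1))/(γ−1) → W_b/(P₁V₁) = -1.766.
W_a / W_b = -0.6887 / -1.766 = 0.3901.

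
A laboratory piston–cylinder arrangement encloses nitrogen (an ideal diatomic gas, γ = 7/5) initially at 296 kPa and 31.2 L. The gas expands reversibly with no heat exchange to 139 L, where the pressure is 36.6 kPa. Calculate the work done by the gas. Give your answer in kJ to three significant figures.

W ≈ 10.4 kJ

Adiabatic: W = (P₁V₁ − P₂V₂)/(γ − 1) with γ = 7/5.
P₁V₁ = 9235 J, P₂V₂ = 5087 J.
W = (9235 − 5087) / 0.4 = 10369 J.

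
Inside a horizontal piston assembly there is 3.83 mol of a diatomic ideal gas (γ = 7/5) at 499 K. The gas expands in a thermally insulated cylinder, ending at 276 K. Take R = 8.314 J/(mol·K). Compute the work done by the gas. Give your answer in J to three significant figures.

W ≈ 17800 J

Adiabatic ⇒ Q = 0, so W_by = −ΔU = nCᵥ(T₁ − T₂).
Cᵥ = 5R/2 = 20.79 J/(mol·K).
W = (3.83)(20.79)(499 − 276) = 17752 J.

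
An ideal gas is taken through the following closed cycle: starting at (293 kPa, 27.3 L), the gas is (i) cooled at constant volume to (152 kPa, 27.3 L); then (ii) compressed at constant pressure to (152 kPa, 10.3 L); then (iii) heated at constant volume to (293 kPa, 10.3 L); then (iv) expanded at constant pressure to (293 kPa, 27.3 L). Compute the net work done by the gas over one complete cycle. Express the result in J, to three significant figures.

Constant-volume legs do no work.
W(ii) = (152)(10.3 − 27.3) = -2584 J; W(iv) = (293)(27.3 − 10.3) = 4981 J.
W_net = -2584 + 4981 = 2397 J (the clockwise enclosed area).

W_net ≈ 2400 J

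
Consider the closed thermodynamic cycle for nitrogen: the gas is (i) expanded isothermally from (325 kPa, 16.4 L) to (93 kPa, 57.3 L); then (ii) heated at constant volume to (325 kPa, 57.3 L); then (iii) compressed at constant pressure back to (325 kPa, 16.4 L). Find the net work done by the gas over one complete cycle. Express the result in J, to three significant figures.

W_net ≈ -6620 J

Leg (i): W = PᵢVᵢ ln(V_f/Vᵢ) = (5330) ln(57.3/16.4) = 6668 J.
Leg (ii): W = 0.
Leg (iii): W = PΔV = (325)(16.4 − 57.3) = -13292 J.
W_net = 6668 − 13292 = -6625 J.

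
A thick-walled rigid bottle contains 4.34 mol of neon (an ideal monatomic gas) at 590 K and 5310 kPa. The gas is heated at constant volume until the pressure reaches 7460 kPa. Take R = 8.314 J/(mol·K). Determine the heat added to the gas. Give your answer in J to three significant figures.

Q ≈ 12900 J

Constant volume ⇒ W = 0, so Q = ΔU = nCᵥΔT with Cᵥ = 3R/2 = 12.47 J/(mol·K).
At constant V, T₂/T₁ = P₂/P₁ ⇒ ΔT = T₁(P₂/P₁ − 1) = 590·(7460/5310 − 1) = 238.9 K.
ΔU = (4.34)(12.47)(238.9) = 12930 J.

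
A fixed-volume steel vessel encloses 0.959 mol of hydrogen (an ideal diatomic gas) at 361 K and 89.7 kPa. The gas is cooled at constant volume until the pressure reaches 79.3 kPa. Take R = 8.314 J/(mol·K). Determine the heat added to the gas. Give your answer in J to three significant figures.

Q ≈ -834 J

Constant volume ⇒ W = 0, so Q = ΔU = nCᵥΔT with Cᵥ = 5R/2 = 20.79 J/(mol·K).
At constant V, T₂/T₁ = P₂/P₁ ⇒ ΔT = T₁(P₂/P₁ − 1) = 361·(79.3/89.7 − 1) = -41.86 K.
ΔU = (0.959)(20.79)(-41.86) = -834.3 J.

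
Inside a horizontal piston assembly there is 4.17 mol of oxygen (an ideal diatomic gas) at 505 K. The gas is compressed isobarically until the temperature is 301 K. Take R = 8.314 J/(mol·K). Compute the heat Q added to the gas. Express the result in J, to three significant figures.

Isobaric: W = nRΔT = (4.17)(8.314)(-204) = -7073 J.
ΔU = nCᵥΔT with Cᵥ = 5R/2: ΔU = (4.17)(20.79)(-204) = -17681 J.
Q = ΔU + W = -17681 − 7073 = -24754 J.

Q ≈ -24800 J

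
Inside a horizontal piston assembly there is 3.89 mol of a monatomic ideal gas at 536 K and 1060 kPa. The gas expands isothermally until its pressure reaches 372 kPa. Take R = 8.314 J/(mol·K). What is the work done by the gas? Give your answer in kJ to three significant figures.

W ≈ 18.2 kJ

Isothermal process: W = nRT ln(V₂/V₁) = nRT ln(P₁/P₂).
W = (3.89)(8.314)(536) × ln(1060/372)
  = 17335 × ln(2.849) = 17335 × 1.047
W_by_gas = 18152 J.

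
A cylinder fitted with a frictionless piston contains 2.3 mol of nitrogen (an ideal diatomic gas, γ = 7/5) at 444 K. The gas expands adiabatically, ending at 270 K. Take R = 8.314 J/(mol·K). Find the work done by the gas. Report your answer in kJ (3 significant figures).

Adiabatic ⇒ Q = 0, so W_by = −ΔU = nCᵥ(T₁ − T₂).
Cᵥ = 5R/2 = 20.79 J/(mol·K).
W = (2.3)(20.79)(444 − 270) = 8318 J.

W ≈ 8.32 kJ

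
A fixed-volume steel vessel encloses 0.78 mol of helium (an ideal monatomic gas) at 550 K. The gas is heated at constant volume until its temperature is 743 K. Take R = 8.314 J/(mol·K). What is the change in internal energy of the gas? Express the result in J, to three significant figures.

ΔU ≈ 1880 J

Constant volume ⇒ W = 0, so Q = ΔU = nCᵥΔT with Cᵥ = 3R/2 = 12.47 J/(mol·K).
ΔU = (0.78)(12.47)(743 − 550) = 1877 J.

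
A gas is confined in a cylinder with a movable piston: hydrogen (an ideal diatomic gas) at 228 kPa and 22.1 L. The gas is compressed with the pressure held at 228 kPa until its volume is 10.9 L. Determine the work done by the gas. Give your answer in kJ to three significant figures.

Isobaric: W = P ΔV.
W = (228 kPa)(10.9 − 22.1 L) = (228)(-11.2) = -2554 J.

W ≈ -2.55 kJ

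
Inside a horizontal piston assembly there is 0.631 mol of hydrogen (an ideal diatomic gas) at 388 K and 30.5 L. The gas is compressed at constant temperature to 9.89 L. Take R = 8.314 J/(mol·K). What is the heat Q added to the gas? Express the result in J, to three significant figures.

Isothermal ⇒ ΔU = 0, so Q = W = nRT ln(V₂/V₁).
Q = (0.631)(8.314)(388) ln(9.89/30.5) = 2035 × -1.126 = -2292 J.

Q ≈ -2290 J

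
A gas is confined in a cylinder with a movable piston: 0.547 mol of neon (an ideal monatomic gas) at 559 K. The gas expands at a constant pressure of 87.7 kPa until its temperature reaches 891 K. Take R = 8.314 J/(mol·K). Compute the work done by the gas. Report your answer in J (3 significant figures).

W ≈ 1510 J

Isobaric: W = P ΔV = nR ΔT.
W = (0.547)(8.314)(891 − 559) = 1510 J.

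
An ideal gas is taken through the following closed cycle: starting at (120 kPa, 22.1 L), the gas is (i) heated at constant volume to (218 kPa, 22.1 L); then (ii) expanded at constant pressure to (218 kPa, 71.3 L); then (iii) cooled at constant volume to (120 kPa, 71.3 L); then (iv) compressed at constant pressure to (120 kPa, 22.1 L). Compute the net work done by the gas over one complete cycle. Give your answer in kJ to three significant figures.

W_net ≈ 4.82 kJ

Constant-volume legs do no work.
W(ii) = (218)(71.3 − 22.1) = 10726 J; W(iv) = (120)(22.1 − 71.3) = -5904 J.
W_net = 10726 − 5904 = 4822 J (the clockwise enclosed area).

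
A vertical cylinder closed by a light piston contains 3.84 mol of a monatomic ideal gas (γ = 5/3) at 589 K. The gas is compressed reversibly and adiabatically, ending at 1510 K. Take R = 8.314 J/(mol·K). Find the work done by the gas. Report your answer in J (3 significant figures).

W ≈ -44100 J

Adiabatic ⇒ Q = 0, so W_by = −ΔU = nCᵥ(T₁ − T₂).
Cᵥ = 3R/2 = 12.47 J/(mol·K).
W = (3.84)(12.47)(589 − 1510) = -44105 J.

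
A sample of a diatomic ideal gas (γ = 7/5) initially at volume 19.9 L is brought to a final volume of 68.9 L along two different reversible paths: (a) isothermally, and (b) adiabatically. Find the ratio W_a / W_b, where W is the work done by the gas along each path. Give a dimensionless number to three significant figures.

W_a / W_b ≈ 1.27

Path (a) isothermal: W = P₁V₁ ln(V₂/V₁) → W_a/(P₁V₁) = 1.242.
Path (b) adiabatic: W = P₁V₁(1 − (V₁/V₂)^(γ−1))/(γ−1) → W_b/(P₁V₁) = 0.9788.
W_a / W_b = 1.242 / 0.9788 = 1.269.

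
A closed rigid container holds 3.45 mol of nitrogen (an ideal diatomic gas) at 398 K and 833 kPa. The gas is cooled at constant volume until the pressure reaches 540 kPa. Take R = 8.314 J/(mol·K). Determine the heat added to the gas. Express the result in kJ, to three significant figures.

Constant volume ⇒ W = 0, so Q = ΔU = nCᵥΔT with Cᵥ = 5R/2 = 20.79 J/(mol·K).
At constant V, T₂/T₁ = P₂/P₁ ⇒ ΔT = T₁(P₂/P₁ − 1) = 398·(540/833 − 1) = -140 K.
ΔU = (3.45)(20.79)(-140) = -10039 J.

Q ≈ -10.0 kJ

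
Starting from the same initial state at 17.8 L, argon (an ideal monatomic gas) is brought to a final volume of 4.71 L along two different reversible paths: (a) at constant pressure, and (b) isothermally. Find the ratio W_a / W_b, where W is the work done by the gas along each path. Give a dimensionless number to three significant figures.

Path (a) isobaric: W = P₁(V₂ − V₁) → W_a/(P₁V₁) = -0.7354.
Path (b) isothermal: W = P₁V₁ ln(V₂/V₁) → W_b/(P₁V₁) = -1.33.
W_a / W_b = -0.7354 / -1.33 = 0.5531.

W_a / W_b ≈ 0.553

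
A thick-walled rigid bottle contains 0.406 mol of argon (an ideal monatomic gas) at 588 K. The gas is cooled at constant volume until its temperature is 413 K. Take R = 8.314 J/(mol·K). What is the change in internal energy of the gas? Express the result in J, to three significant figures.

Constant volume ⇒ W = 0, so Q = ΔU = nCᵥΔT with Cᵥ = 3R/2 = 12.47 J/(mol·K).
ΔU = (0.406)(12.47)(413 − 588) = -886.1 J.

ΔU ≈ -886 J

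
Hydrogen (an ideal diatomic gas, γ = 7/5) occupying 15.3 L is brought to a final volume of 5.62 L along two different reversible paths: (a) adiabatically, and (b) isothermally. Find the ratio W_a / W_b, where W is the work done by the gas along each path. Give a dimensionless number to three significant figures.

W_a / W_b ≈ 1.23

Path (a) adiabatic: W = P₁V₁(1 − (V₁/V₂)^(γ−1))/(γ−1) → W_a/(P₁V₁) = -1.232.
Path (b) isothermal: W = P₁V₁ ln(V₂/V₁) → W_b/(P₁V₁) = -1.002.
W_a / W_b = -1.232 / -1.002 = 1.23.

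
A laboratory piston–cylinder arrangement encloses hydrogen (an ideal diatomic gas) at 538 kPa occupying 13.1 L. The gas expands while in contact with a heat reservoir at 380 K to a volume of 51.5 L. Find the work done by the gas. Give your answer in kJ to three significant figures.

Isothermal: W = nRT ln(V₂/V₁) = P₁V₁ ln(V₂/V₁).
P₁V₁ = (538 kPa)(13.1 L) = 7048 J.
W = 7048 × ln(51.5/13.1) = 7048 × 1.369
W_by_gas = 9648 J.

W ≈ 9.65 kJ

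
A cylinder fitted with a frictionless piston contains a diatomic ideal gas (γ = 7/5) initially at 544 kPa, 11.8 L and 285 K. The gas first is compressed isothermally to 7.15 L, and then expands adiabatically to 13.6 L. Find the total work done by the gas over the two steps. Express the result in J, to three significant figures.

Step 1 (isothermal): W = P₁V₁ ln(V₂/V₁) = (6419) ln(7.15/11.8) = -3216 J.
After step 1: P = 897.8 kPa, V = 7.15 L, T = 285 K.
Step 2 (adiabatic): W = (P₁V₁ − P₂V₂)/(γ−1) = (6419 − 4963)/0.4 = 3639 J.
W_total = -3216 + 3639 = 423.3 J.

W_total ≈ 423 J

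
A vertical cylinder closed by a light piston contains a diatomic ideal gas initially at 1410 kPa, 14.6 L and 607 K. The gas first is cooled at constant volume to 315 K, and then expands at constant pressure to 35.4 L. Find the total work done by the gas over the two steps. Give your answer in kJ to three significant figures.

Step 1 (isochoric): W = 0 (constant volume).
After step 1: P = 731.7 kPa (V unchanged).
Step 2 (isobaric): W = PΔV = (731.7 kPa)(35.4 − 14.6 L) = 15220 J.
W_total = 0 + 15220 = 15220 J.

W_total ≈ 15.2 kJ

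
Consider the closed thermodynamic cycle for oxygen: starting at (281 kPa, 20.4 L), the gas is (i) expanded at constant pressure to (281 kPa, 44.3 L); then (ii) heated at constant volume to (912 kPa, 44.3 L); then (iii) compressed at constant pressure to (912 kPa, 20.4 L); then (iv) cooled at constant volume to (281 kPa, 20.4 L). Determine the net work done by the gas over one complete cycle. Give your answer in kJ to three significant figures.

W_net ≈ -15.1 kJ

Constant-volume legs do no work.
W(i) = (281)(44.3 − 20.4) = 6716 J; W(iii) = (912)(20.4 − 44.3) = -21797 J.
W_net = 6716 − 21797 = -15081 J (the counter-clockwise enclosed area).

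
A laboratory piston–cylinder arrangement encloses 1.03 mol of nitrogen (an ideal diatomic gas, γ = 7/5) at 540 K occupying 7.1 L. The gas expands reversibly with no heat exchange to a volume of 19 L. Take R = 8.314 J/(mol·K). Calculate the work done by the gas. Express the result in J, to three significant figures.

Adiabatic: TV^(γ−1) = const with γ = 7/5.
T₂ = T₁ (V₁/V₂)^(γ−1) = 540 × (7.1/19)^0.4 = 540 × 0.6745 = 364.2 K.
W_by = nCᵥ(T₁ − T₂) = (1.03)(20.79)(540 − 364.2) = 3763 J.

W ≈ 3760 J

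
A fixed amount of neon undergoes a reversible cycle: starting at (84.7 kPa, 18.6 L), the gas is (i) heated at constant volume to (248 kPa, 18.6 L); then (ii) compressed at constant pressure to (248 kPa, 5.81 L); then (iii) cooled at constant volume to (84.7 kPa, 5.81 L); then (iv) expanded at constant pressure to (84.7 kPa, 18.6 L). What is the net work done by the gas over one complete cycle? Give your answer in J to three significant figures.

W_net ≈ -2090 J

Constant-volume legs do no work.
W(ii) = (248)(5.81 − 18.6) = -3172 J; W(iv) = (84.7)(18.6 − 5.81) = 1083 J.
W_net = -3172 + 1083 = -2089 J (the counter-clockwise enclosed area).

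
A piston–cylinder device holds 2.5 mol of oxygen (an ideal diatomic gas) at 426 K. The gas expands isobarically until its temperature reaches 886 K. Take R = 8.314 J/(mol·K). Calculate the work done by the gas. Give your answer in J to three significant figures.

Isobaric: W = P ΔV = nR ΔT.
W = (2.5)(8.314)(886 − 426) = 9561 J.

W ≈ 9560 J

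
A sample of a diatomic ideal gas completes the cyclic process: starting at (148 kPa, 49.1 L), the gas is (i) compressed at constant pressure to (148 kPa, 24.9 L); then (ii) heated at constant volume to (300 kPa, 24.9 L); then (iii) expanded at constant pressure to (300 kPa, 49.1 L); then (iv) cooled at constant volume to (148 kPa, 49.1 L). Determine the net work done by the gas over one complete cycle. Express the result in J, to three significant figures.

Constant-volume legs do no work.
W(i) = (148)(24.9 − 49.1) = -3582 J; W(iii) = (300)(49.1 − 24.9) = 7260 J.
W_net = -3582 + 7260 = 3678 J (the clockwise enclosed area).

W_net ≈ 3680 J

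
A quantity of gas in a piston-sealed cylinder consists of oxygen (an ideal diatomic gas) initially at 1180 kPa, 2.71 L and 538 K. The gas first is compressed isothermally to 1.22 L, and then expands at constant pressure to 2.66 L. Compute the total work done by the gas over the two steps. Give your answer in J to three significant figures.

W_total ≈ 1220 J

Step 1 (isothermal): W = P₁V₁ ln(V₂/V₁) = (3198) ln(1.22/2.71) = -2552 J.
After step 1: P = 2621 kPa, V = 1.22 L, T = 538 K.
Step 2 (isobaric): W = PΔV = (2621 kPa)(2.66 − 1.22 L) = 3774 J.
W_total = -2552 + 3774 = 1222 J.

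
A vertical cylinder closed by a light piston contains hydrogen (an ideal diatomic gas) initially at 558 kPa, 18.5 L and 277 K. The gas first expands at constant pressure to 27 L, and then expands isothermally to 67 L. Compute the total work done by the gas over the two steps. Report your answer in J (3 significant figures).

W_total ≈ 18400 J

Step 1 (isobaric): W = PΔV = (558 kPa)(27 − 18.5 L) = 4743 J.
After step 1: P = 558 kPa, V = 27 L, T = 404.3 K.
Step 2 (isothermal): W = P₁V₁ ln(V₂/V₁) = (15066) ln(67/27) = 13693 J.
W_total = 4743 + 13693 = 18436 J.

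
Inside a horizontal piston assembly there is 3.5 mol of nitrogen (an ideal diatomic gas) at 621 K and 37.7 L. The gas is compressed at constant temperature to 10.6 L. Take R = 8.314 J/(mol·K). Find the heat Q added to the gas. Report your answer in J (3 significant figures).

Q ≈ -22900 J

Isothermal ⇒ ΔU = 0, so Q = W = nRT ln(V₂/V₁).
Q = (3.5)(8.314)(621) ln(10.6/37.7) = 18070 × -1.269 = -22928 J.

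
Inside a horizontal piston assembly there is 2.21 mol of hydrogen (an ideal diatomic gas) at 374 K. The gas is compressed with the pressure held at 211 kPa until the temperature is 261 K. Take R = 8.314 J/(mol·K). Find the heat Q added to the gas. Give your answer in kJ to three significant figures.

Isobaric: W = nRΔT = (2.21)(8.314)(-113) = -2076 J.
ΔU = nCᵥΔT with Cᵥ = 5R/2: ΔU = (2.21)(20.79)(-113) = -5191 J.
Q = ΔU + W = -5191 − 2076 = -7267 J.

Q ≈ -7.27 kJ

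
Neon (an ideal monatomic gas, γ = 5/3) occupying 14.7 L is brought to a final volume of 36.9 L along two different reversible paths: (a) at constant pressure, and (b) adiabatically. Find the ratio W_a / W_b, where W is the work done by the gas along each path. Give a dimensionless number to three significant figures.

Path (a) isobaric: W = P₁(V₂ − V₁) → W_a/(P₁V₁) = 1.51.
Path (b) adiabatic: W = P₁V₁(1 − (V₁/V₂)^(γ−1))/(γ−1) → W_b/(P₁V₁) = 0.6879.
W_a / W_b = 1.51 / 0.6879 = 2.195.

W_a / W_b ≈ 2.20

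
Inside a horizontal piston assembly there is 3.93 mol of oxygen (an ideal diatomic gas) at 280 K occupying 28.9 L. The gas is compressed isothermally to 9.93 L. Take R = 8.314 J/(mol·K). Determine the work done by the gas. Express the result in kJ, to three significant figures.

Isothermal: W = nRT ln(V₂/V₁).
W = (3.93)(8.314)(280) × ln(9.93/28.9)
  = 9149 × -1.068
W_by_gas = -9773 J.

W ≈ -9.77 kJ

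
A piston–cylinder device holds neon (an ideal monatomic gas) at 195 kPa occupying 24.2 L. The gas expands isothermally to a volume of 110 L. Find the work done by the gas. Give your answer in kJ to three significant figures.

W ≈ 7.15 kJ

Isothermal: W = nRT ln(V₂/V₁) = P₁V₁ ln(V₂/V₁).
P₁V₁ = (195 kPa)(24.2 L) = 4719 J.
W = 4719 × ln(110/24.2) = 4719 × 1.514
W_by_gas = 7145 J.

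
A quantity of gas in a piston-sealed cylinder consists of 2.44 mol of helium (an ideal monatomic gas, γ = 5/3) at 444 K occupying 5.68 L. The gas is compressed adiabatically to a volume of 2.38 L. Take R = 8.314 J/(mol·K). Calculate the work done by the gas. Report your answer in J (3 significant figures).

W ≈ -10600 J

Adiabatic: TV^(γ−1) = const with γ = 5/3.
T₂ = T₁ (V₁/V₂)^(γ−1) = 444 × (5.68/2.38)^0.667 = 444 × 1.786 = 792.9 K.
W_by = nCᵥ(T₁ − T₂) = (2.44)(12.47)(444 − 792.9) = -10617 J.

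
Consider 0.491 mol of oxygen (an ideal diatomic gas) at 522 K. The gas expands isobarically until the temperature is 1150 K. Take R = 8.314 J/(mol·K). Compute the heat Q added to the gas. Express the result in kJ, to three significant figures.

Isobaric: W = nRΔT = (0.491)(8.314)(628) = 2564 J.
ΔU = nCᵥΔT with Cᵥ = 5R/2: ΔU = (0.491)(20.79)(628) = 6409 J.
Q = ΔU + W = 6409 + 2564 = 8973 J.

Q ≈ 8.97 kJ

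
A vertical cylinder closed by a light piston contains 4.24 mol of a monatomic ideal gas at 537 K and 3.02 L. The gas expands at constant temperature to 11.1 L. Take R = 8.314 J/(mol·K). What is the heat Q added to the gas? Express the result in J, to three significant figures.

Isothermal ⇒ ΔU = 0, so Q = W = nRT ln(V₂/V₁).
Q = (4.24)(8.314)(537) ln(11.1/3.02) = 18930 × 1.302 = 24641 J.

Q ≈ 24600 J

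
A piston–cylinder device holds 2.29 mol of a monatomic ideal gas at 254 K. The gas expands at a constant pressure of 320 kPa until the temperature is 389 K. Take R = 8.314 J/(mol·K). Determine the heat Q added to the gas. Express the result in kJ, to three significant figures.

Q ≈ 6.43 kJ

Isobaric: W = nRΔT = (2.29)(8.314)(135) = 2570 J.
ΔU = nCᵥΔT with Cᵥ = 3R/2: ΔU = (2.29)(12.47)(135) = 3855 J.
Q = ΔU + W = 3855 + 2570 = 6426 J.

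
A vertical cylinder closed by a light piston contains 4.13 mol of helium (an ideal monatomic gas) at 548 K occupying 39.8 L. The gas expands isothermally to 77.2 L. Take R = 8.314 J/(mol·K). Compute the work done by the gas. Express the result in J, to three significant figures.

W ≈ 12500 J

Isothermal: W = nRT ln(V₂/V₁).
W = (4.13)(8.314)(548) × ln(77.2/39.8)
  = 18817 × 0.6625
W_by_gas = 12467 J.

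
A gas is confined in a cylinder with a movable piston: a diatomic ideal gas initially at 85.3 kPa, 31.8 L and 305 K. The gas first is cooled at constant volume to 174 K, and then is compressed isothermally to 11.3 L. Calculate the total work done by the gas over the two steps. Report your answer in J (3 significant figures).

W_total ≈ -1600 J

Step 1 (isochoric): W = 0 (constant volume).
After step 1: P = 48.66 kPa (V unchanged).
Step 2 (isothermal): W = P₁V₁ ln(V₂/V₁) = (1547) ln(11.3/31.8) = -1601 J.
W_total = 0 − 1601 = -1601 J.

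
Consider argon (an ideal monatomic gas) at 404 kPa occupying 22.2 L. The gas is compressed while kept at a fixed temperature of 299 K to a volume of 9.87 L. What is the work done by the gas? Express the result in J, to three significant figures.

W ≈ -7270 J

Isothermal: W = nRT ln(V₂/V₁) = P₁V₁ ln(V₂/V₁).
P₁V₁ = (404 kPa)(22.2 L) = 8969 J.
W = 8969 × ln(9.87/22.2) = 8969 × -0.8106
W_by_gas = -7270 J.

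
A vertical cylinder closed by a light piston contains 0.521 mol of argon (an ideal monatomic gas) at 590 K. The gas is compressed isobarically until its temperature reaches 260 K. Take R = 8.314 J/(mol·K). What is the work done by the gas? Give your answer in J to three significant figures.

W ≈ -1430 J

Isobaric: W = P ΔV = nR ΔT.
W = (0.521)(8.314)(260 − 590) = -1429 J.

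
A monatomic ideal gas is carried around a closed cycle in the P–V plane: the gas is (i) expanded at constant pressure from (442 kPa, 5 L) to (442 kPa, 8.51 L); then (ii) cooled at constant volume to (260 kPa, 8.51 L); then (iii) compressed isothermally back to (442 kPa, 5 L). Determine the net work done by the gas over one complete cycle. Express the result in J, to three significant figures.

W_net ≈ 375 J

Leg (i): W = PΔV = (442)(8.51 − 5) = 1551 J.
Leg (ii): W = 0.
Leg (iii): W = PᵢVᵢ ln(V_f/Vᵢ) = (2213) ln(5/8.51) = -1177 J.
W_net = 1551 − 1177 = 374.8 J.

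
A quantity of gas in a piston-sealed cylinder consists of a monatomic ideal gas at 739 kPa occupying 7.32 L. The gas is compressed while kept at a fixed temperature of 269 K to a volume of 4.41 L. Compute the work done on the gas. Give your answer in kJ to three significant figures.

Isothermal: W = nRT ln(V₂/V₁) = P₁V₁ ln(V₂/V₁).
P₁V₁ = (739 kPa)(7.32 L) = 5409 J.
W = 5409 × ln(4.41/7.32) = 5409 × -0.5067
W_by_gas = -2741 J; work on gas = −W_by = 2741 J.

W ≈ 2.74 kJ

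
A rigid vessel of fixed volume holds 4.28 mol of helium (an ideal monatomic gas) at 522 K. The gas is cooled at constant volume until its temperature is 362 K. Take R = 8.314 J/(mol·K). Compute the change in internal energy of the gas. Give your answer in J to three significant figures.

ΔU ≈ -8540 J

Constant volume ⇒ W = 0, so Q = ΔU = nCᵥΔT with Cᵥ = 3R/2 = 12.47 J/(mol·K).
ΔU = (4.28)(12.47)(362 − 522) = -8540 J.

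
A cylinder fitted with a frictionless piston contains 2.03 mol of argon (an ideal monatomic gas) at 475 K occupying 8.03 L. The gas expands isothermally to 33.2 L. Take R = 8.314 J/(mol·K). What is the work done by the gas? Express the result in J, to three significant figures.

Isothermal: W = nRT ln(V₂/V₁).
W = (2.03)(8.314)(475) × ln(33.2/8.03)
  = 8017 × 1.419
W_by_gas = 11379 J.

W ≈ 11400 J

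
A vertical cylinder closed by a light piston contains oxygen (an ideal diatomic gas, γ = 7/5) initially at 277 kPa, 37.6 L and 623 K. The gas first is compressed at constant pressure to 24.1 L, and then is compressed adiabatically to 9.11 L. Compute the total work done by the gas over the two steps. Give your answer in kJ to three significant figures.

W_total ≈ -11.7 kJ

Step 1 (isobaric): W = PΔV = (277 kPa)(24.1 − 37.6 L) = -3740 J.
After step 1: P = 277 kPa, V = 24.1 L, T = 399.3 K.
Step 2 (adiabatic): W = (P₁V₁ − P₂V₂)/(γ−1) = (6676 − 9851)/0.4 = -7939 J.
W_total = -3740 − 7939 = -11679 J.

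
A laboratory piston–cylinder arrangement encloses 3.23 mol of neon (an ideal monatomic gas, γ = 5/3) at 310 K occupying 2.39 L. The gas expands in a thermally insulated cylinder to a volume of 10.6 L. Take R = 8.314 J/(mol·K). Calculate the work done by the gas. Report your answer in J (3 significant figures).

W ≈ 7860 J

Adiabatic: TV^(γ−1) = const with γ = 5/3.
T₂ = T₁ (V₁/V₂)^(γ−1) = 310 × (2.39/10.6)^0.667 = 310 × 0.3704 = 114.8 K.
W_by = nCᵥ(T₁ − T₂) = (3.23)(12.47)(310 − 114.8) = 7861 J.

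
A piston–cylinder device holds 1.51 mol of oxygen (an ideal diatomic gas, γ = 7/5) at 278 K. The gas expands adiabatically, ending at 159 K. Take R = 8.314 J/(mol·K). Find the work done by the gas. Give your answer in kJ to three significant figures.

Adiabatic ⇒ Q = 0, so W_by = −ΔU = nCᵥ(T₁ − T₂).
Cᵥ = 5R/2 = 20.79 J/(mol·K).
W = (1.51)(20.79)(278 − 159) = 3735 J.

W ≈ 3.73 kJ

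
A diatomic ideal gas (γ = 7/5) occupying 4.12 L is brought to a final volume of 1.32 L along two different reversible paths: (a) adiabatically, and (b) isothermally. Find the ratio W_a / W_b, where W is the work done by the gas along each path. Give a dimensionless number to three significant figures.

W_a / W_b ≈ 1.27

Path (a) adiabatic: W = P₁V₁(1 − (V₁/V₂)^(γ−1))/(γ−1) → W_a/(P₁V₁) = -1.442.
Path (b) isothermal: W = P₁V₁ ln(V₂/V₁) → W_b/(P₁V₁) = -1.138.
W_a / W_b = -1.442 / -1.138 = 1.267.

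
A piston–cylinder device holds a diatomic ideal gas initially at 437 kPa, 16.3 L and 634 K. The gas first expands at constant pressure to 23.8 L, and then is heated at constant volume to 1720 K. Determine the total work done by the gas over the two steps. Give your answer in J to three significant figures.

Step 1 (isobaric): W = PΔV = (437 kPa)(23.8 − 16.3 L) = 3278 J.
Step 2 (isochoric): W = 0 (constant volume).
W_total = 3278 + 0 = 3278 J.

W_total ≈ 3280 J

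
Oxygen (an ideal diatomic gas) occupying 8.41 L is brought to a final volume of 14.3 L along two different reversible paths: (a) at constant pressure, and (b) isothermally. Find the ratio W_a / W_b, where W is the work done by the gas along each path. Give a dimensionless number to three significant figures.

Path (a) isobaric: W = P₁(V₂ − V₁) → W_a/(P₁V₁) = 0.7004.
Path (b) isothermal: W = P₁V₁ ln(V₂/V₁) → W_b/(P₁V₁) = 0.5308.
W_a / W_b = 0.7004 / 0.5308 = 1.319.

W_a / W_b ≈ 1.32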